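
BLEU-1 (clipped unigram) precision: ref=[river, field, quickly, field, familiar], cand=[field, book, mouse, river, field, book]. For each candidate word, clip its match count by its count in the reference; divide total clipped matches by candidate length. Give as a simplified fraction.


Reference word counts: {'familiar': 1, 'field': 2, 'quickly': 1, 'river': 1}
Checking each candidate word (with clipping):
  'field' -> in reference (ref count 2, used 1/2) -> match (matches: 1)
  'book' -> not in reference -> no match (matches: 1)
  'mouse' -> not in reference -> no match (matches: 1)
  'river' -> in reference (ref count 1, used 1/1) -> match (matches: 2)
  'field' -> in reference (ref count 2, used 2/2) -> match (matches: 3)
  'book' -> not in reference -> no match (matches: 3)
Clipped matches: 3, Candidate length: 6
Precision = 3/6 = 1/2

1/2


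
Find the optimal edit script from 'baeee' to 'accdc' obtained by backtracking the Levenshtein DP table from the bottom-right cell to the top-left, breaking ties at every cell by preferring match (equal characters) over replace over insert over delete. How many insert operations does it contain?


Edit distance = 5. Backtracking from cell (5, 5) with preference match > replace > insert > delete,
then listing the resulting alignment 'baeee' -> 'accdc' left to right:
  Step 1: replace b->a
  Step 2: replace a->c
  Step 3: replace e->c
  Step 4: replace e->d
  Step 5: replace e->c
Total insertions: 0

0


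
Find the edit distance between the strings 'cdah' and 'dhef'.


Building DP table for s1='cdah' (len 4) and s2='dhef' (len 4):
       d  h  e  f
    0  1  2  3  4
  c 1  1  2  3  4
  d 2  1  2  3  4
  a 3  2  2  3  4
  h 4  3  2  3  4
Edit distance = dp[4][4] = 4

4


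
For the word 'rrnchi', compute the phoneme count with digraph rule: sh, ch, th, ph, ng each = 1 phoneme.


Parsing 'rrnchi' greedily, digraphs first:
  'r' -> consonant phoneme (phonemes so far: 1)
  'r' -> consonant phoneme (phonemes so far: 2)
  'n' -> consonant phoneme (phonemes so far: 3)
  'ch' -> digraph (1 consonant phoneme) (phonemes so far: 4)
  'i' -> vowel phoneme (phonemes so far: 5)
Total phonemes: 5

5


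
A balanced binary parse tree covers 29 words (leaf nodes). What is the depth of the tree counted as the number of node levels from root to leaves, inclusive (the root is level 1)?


In a balanced binary tree with n leaves the deepest leaf is ceil(log2(n)) edges below the root,
so counting node levels inclusive of root and leaves gives ceil(log2(n)) + 1 levels.
log2(29) = 4.8580
ceil(4.8580) = 5
levels = 5 + 1 = 6

6


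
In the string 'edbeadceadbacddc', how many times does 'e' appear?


Scanning 'edbeadceadbacddc' for 'e':
  Position 0: 'e' -> MATCH (count: 1)
  Position 3: 'e' -> MATCH (count: 2)
  Position 7: 'e' -> MATCH (count: 3)
Total occurrences of 'e': 3

3


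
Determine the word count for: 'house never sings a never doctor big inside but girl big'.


Counting words by splitting on spaces:
  Word 1: 'house'
  Word 2: 'never'
  Word 3: 'sings'
  Word 4: 'a'
  Word 5: 'never'
  Word 6: 'doctor'
  Word 7: 'big'
  Word 8: 'inside'
  Word 9: 'but'
  Word 10: 'girl'
  Word 11: 'big'
Total words: 11

11


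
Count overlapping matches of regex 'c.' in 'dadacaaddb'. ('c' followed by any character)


Pattern: c. means 'c' followed by any character.
Scanning 'dadacaaddb' position-by-position:
  Pos 0: window 'da' -> no
  Pos 1: window 'ad' -> no
  Pos 2: window 'da' -> no
  Pos 3: window 'ac' -> no
  Pos 4: window 'ca' -> MATCH
  Pos 5: window 'aa' -> no
  Pos 6: window 'ad' -> no
  Pos 7: window 'dd' -> no
  Pos 8: window 'db' -> no
  Pos 9: window 'b' -> no
Total matches: 1

1


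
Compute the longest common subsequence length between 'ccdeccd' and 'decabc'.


DP table for LCS of 'ccdeccd' and 'decabc':
       d  e  c  a  b  c
    0  0  0  0  0  0  0
  c 0  0  0  1  1  1  1
  c 0  0  0  1  1  1  2
  d 0  1  1  1  1  1  2
  e 0  1  2  2  2  2  2
  c 0  1  2  3  3  3  3
  c 0  1  2  3  3  3  4
  d 0  1  2  3  3  3  4
LCS: 'decc'
LCS length = 4

4


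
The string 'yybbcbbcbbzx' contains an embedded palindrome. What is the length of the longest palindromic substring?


Scanning 'yybbcbbcbbzx' for palindromic substrings.
Substring at positions 2-9: 'bbcbbcbb'.
Check: reverse('bbcbbcbb') = 'bbcbbcbb' -> palindrome confirmed.
Neighbouring characters ('y' / 'z') break symmetry, so it cannot extend further.
No longer palindromic substring exists; longest length = 8

8


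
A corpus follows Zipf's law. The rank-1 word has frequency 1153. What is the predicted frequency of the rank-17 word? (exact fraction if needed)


Zipf's law: freq(rank) = f1 / rank
f1 = 1153, rank = 17
freq = 1153 / 17
GCD(1153, 17) = 1
Simplified: 1153/17

1153/17


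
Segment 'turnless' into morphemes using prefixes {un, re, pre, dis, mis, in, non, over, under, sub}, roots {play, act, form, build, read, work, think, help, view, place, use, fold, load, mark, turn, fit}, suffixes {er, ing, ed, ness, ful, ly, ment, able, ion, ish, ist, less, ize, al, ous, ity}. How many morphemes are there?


Segmenting 'turnless' against the inventory:
  'turn' -> root (morpheme 1)
  'less' -> suffix (morpheme 2)
Total morphemes: 2

2


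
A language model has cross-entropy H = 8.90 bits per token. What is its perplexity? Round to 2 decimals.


Perplexity formula: PP = 2^H
H = 8.90
PP = 2^8.90
Decompose: 2^8.90 = 2^8 * 2^0.90
2^8 = 256, 2^0.90 ~ 1.8660660
PP ~ 256 * 1.8660660 = 477.7128960
Rounded to 2 decimals: 477.71

477.71


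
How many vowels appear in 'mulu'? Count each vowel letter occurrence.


Scanning each character of 'mulu':
  Position 1: 'm' -> consonant (running count: 0)
  Position 2: 'u' -> vowel (running count: 1)
  Position 3: 'l' -> consonant (running count: 1)
  Position 4: 'u' -> vowel (running count: 2)
Total vowels: 2

2


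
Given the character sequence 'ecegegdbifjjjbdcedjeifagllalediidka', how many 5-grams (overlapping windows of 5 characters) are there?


String 'ecegegdbifjjjbdcedjeifagllalediidka' has length L = 35.
Number of overlapping n-grams = L - n + 1
Substituting: 35 - 5 + 1 = 31

31


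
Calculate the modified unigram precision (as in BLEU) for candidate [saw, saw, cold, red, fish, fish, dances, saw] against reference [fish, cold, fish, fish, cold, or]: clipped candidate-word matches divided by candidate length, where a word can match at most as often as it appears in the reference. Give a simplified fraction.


Reference word counts: {'cold': 2, 'fish': 3, 'or': 1}
Checking each candidate word (with clipping):
  'saw' -> not in reference -> no match (matches: 0)
  'saw' -> not in reference -> no match (matches: 0)
  'cold' -> in reference (ref count 2, used 1/2) -> match (matches: 1)
  'red' -> not in reference -> no match (matches: 1)
  'fish' -> in reference (ref count 3, used 1/3) -> match (matches: 2)
  'fish' -> in reference (ref count 3, used 2/3) -> match (matches: 3)
  'dances' -> not in reference -> no match (matches: 3)
  'saw' -> not in reference -> no match (matches: 3)
Clipped matches: 3, Candidate length: 8
Precision = 3/8

3/8


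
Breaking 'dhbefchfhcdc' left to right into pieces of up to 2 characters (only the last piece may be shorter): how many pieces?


'dhbefchfhcdc' has 12 characters.
Chunking with max size 2:
  Chunk 1: 'dh' (positions 0-1)
  Chunk 2: 'be' (positions 2-3)
  Chunk 3: 'fc' (positions 4-5)
  Chunk 4: 'hf' (positions 6-7)
  Chunk 5: 'hc' (positions 8-9)
  Chunk 6: 'dc' (positions 10-11)
Total chunks: ceil(12 / 2) = 6

6


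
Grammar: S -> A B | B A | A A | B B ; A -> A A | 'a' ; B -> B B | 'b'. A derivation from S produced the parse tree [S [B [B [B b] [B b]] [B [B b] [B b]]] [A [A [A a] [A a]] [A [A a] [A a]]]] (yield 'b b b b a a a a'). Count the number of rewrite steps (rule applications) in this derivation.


Every bracketed nonterminal node [X ...] in the tree is produced by exactly one rule application.
Reading the tree off as a leftmost derivation:
  Step 1: S  =>  B A   (applied S -> B A)
  Step 2: B A  =>  B B A   (applied B -> B B)
  Step 3: B B A  =>  B B B A   (applied B -> B B)
  Step 4: B B B A  =>  b B B A   (applied B -> b)
  Step 5: b B B A  =>  b b B A   (applied B -> b)
  Step 6: b b B A  =>  b b B B A   (applied B -> B B)
  Step 7: b b B B A  =>  b b b B A   (applied B -> b)
  Step 8: b b b B A  =>  b b b b A   (applied B -> b)
  Step 9: b b b b A  =>  b b b b A A   (applied A -> A A)
  Step 10: b b b b A A  =>  b b b b A A A   (applied A -> A A)
  Step 11: b b b b A A A  =>  b b b b a A A   (applied A -> a)
  Step 12: b b b b a A A  =>  b b b b a a A   (applied A -> a)
  Step 13: b b b b a a A  =>  b b b b a a A A   (applied A -> A A)
  Step 14: b b b b a a A A  =>  b b b b a a a A   (applied A -> a)
  Step 15: b b b b a a a A  =>  b b b b a a a a   (applied A -> a)
Final yield: b b b b a a a a
Total rewrite steps: 15

15


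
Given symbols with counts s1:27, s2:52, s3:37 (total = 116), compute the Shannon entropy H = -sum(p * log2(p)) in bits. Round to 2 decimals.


Computing entropy H = -sum(p_i * log2(p_i)):
  s1: p = 27/116 = 0.2328, -p*log2(p) = 0.4895
  s2: p = 52/116 = 0.4483, -p*log2(p) = 0.5189
  s3: p = 37/116 = 0.3190, -p*log2(p) = 0.5258
H = sum of terms = 1.5342
Rounded to 2 decimals: 1.53

1.53


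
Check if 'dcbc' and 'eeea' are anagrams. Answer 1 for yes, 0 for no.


Sort characters of 'dcbc': 'bccd'
Sort characters of 'eeea': 'aeee'
Sorted forms differ -> they are NOT anagrams
Result: 0

0


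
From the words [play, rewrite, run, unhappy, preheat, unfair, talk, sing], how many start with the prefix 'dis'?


Checking each word for prefix 'dis':
  'play' -> no (count: 0)
  'rewrite' -> no (count: 0)
  'run' -> no (count: 0)
  'unhappy' -> no (count: 0)
  'preheat' -> no (count: 0)
  'unfair' -> no (count: 0)
  'talk' -> no (count: 0)
  'sing' -> no (count: 0)
Total with prefix 'dis': 0

0


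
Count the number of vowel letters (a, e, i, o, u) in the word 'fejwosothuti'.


Scanning each character of 'fejwosothuti':
  Position 1: 'f' -> consonant (running count: 0)
  Position 2: 'e' -> vowel (running count: 1)
  Position 3: 'j' -> consonant (running count: 1)
  Position 4: 'w' -> consonant (running count: 1)
  Position 5: 'o' -> vowel (running count: 2)
  Position 6: 's' -> consonant (running count: 2)
  Position 7: 'o' -> vowel (running count: 3)
  Position 8: 't' -> consonant (running count: 3)
  Position 9: 'h' -> consonant (running count: 3)
  Position 10: 'u' -> vowel (running count: 4)
  Position 11: 't' -> consonant (running count: 4)
  Position 12: 'i' -> vowel (running count: 5)
Total vowels: 5

5


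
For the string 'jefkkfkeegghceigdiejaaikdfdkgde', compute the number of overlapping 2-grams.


String 'jefkkfkeegghceigdiejaaikdfdkgde' has length L = 31.
Number of overlapping n-grams = L - n + 1
Substituting: 31 - 2 + 1 = 30

30


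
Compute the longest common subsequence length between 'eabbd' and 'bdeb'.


DP table for LCS of 'eabbd' and 'bdeb':
       b  d  e  b
    0  0  0  0  0
  e 0  0  0  1  1
  a 0  0  0  1  1
  b 0  1  1  1  2
  b 0  1  1  1  2
  d 0  1  2  2  2
LCS: 'eb'
LCS length = 2

2


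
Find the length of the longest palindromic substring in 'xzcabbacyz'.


Scanning 'xzcabbacyz' for palindromic substrings.
Substring at positions 2-7: 'cabbac'.
Check: reverse('cabbac') = 'cabbac' -> palindrome confirmed.
Neighbouring characters ('z' / 'y') break symmetry, so it cannot extend further.
No longer palindromic substring exists; longest length = 6

6


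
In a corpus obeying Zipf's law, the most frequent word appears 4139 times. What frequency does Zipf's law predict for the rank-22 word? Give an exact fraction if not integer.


Zipf's law: freq(rank) = f1 / rank
f1 = 4139, rank = 22
freq = 4139 / 22
GCD(4139, 22) = 1
Simplified: 4139/22

4139/22


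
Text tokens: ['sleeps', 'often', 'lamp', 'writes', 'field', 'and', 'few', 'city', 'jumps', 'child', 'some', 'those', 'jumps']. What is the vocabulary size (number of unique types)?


Listing all tokens and tracking unique types:
  Token 1: 'sleeps' -> NEW (unique so far: 1)
  Token 2: 'often' -> NEW (unique so far: 2)
  Token 3: 'lamp' -> NEW (unique so far: 3)
  Token 4: 'writes' -> NEW (unique so far: 4)
  Token 5: 'field' -> NEW (unique so far: 5)
  Token 6: 'and' -> NEW (unique so far: 6)
  Token 7: 'few' -> NEW (unique so far: 7)
  Token 8: 'city' -> NEW (unique so far: 8)
  Token 9: 'jumps' -> NEW (unique so far: 9)
  Token 10: 'child' -> NEW (unique so far: 10)
  Token 11: 'some' -> NEW (unique so far: 11)
  Token 12: 'those' -> NEW (unique so far: 12)
  Token 13: 'jumps' -> duplicate (unique so far: 12)
Unique types: ('and', 'child', 'city', 'few', 'field', 'jumps', 'lamp', 'often', 'sleeps', 'some', 'those', 'writes')
Vocabulary size: 12

12


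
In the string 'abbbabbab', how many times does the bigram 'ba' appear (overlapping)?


Scanning 'abbbabbab' for bigram 'ba':
  Position 0: 'ab' -> no
  Position 1: 'bb' -> no
  Position 2: 'bb' -> no
  Position 3: 'ba' -> MATCH
  Position 4: 'ab' -> no
  Position 5: 'bb' -> no
  Position 6: 'ba' -> MATCH
  Position 7: 'ab' -> no
Total matches: 2

2


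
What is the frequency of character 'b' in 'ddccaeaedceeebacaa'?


Scanning 'ddccaeaedceeebacaa' for 'b':
  Position 13: 'b' -> MATCH (count: 1)
Total occurrences of 'b': 1

1


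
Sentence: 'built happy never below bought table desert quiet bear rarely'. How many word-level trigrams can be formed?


Word trigrams from [10] words:
  Trigram 1: (built happy never)
  Trigram 2: (happy never below)
  Trigram 3: (never below bought)
  Trigram 4: (below bought table)
  Trigram 5: (bought table desert)
  Trigram 6: (table desert quiet)
  Trigram 7: (desert quiet bear)
  Trigram 8: (quiet bear rarely)
Total word trigrams: 10 - 2 = 8

8


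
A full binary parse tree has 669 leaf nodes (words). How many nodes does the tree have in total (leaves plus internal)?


Leaf nodes (terminals): 669
Internal nodes = n - 1 = 669 - 1 = 668
Total = leaves + internal = 669 + 668 = 1337

1337


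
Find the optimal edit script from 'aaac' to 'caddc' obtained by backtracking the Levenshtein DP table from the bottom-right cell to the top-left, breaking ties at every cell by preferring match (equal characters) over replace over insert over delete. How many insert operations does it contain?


Edit distance = 3. Backtracking from cell (4, 5) with preference match > replace > insert > delete,
then listing the resulting alignment 'aaac' -> 'caddc' left to right:
  Step 1: insert 'c' [insertion #1]
  Step 2: keep 'a'
  Step 3: replace a->d
  Step 4: replace a->d
  Step 5: keep 'c'
Total insertions: 1

1


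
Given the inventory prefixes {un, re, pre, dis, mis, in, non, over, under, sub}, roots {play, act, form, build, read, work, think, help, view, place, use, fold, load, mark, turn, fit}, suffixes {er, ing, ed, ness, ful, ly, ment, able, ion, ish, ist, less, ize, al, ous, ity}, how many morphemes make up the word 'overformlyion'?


Segmenting 'overformlyion' against the inventory:
  'over' -> prefix (morpheme 1)
  'form' -> root (morpheme 2)
  'ly' -> suffix (morpheme 3)
  'ion' -> suffix (morpheme 4)
Total morphemes: 4

4


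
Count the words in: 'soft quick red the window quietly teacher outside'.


Counting words by splitting on spaces:
  Word 1: 'soft'
  Word 2: 'quick'
  Word 3: 'red'
  Word 4: 'the'
  Word 5: 'window'
  Word 6: 'quietly'
  Word 7: 'teacher'
  Word 8: 'outside'
Total words: 8

8


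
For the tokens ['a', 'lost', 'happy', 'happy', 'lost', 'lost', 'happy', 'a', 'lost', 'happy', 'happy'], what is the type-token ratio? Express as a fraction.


Tokens: 11
Unique types: ('a', 'happy', 'lost') = 3
TTR = 3/11
Already in lowest terms.

3/11


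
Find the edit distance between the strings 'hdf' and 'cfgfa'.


Building DP table for s1='hdf' (len 3) and s2='cfgfa' (len 5):
       c  f  g  f  a
    0  1  2  3  4  5
  h 1  1  2  3  4  5
  d 2  2  2  3  4  5
  f 3  3  2  3  3  4
Edit distance = dp[3][5] = 4

4


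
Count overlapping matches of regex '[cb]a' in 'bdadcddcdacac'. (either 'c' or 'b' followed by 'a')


Pattern: [cb]a means either 'c' or 'b' followed by 'a'.
Scanning 'bdadcddcdacac' position-by-position:
  Pos 0: window 'bd' -> no
  Pos 1: window 'da' -> no
  Pos 2: window 'ad' -> no
  Pos 3: window 'dc' -> no
  Pos 4: window 'cd' -> no
  Pos 5: window 'dd' -> no
  Pos 6: window 'dc' -> no
  Pos 7: window 'cd' -> no
  Pos 8: window 'da' -> no
  Pos 9: window 'ac' -> no
  Pos 10: window 'ca' -> MATCH
  Pos 11: window 'ac' -> no
  Pos 12: window 'c' -> no
Total matches: 1

1


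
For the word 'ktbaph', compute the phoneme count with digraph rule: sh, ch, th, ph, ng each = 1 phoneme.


Parsing 'ktbaph' greedily, digraphs first:
  'k' -> consonant phoneme (phonemes so far: 1)
  't' -> consonant phoneme (phonemes so far: 2)
  'b' -> consonant phoneme (phonemes so far: 3)
  'a' -> vowel phoneme (phonemes so far: 4)
  'ph' -> digraph (1 consonant phoneme) (phonemes so far: 5)
Total phonemes: 5

5


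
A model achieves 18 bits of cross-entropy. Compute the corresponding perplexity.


Perplexity formula: PP = 2^H
H = 18
PP = 2^18
PP = 2^18 = 262144

262144


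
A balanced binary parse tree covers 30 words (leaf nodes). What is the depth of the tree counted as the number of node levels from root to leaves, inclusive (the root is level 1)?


In a balanced binary tree with n leaves the deepest leaf is ceil(log2(n)) edges below the root,
so counting node levels inclusive of root and leaves gives ceil(log2(n)) + 1 levels.
log2(30) = 4.9069
ceil(4.9069) = 5
levels = 5 + 1 = 6

6


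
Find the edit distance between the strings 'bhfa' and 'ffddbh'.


Building DP table for s1='bhfa' (len 4) and s2='ffddbh' (len 6):
       f  f  d  d  b  h
    0  1  2  3  4  5  6
  b 1  1  2  3  4  4  5
  h 2  2  2  3  4  5  4
  f 3  2  2  3  4  5  5
  a 4  3  3  3  4  5  6
Edit distance = dp[4][6] = 6

6


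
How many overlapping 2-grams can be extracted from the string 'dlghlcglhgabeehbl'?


String 'dlghlcglhgabeehbl' has length L = 17.
Number of overlapping n-grams = L - n + 1
Substituting: 17 - 2 + 1 = 16

16


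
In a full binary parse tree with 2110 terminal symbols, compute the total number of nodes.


Leaf nodes (terminals): 2110
Internal nodes = n - 1 = 2110 - 1 = 2109
Total = leaves + internal = 2110 + 2109 = 4219

4219


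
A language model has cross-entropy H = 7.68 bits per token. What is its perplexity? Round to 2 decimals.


Perplexity formula: PP = 2^H
H = 7.68
PP = 2^7.68
Decompose: 2^7.68 = 2^7 * 2^0.68
2^7 = 128, 2^0.68 ~ 1.6021398
PP ~ 128 * 1.6021398 = 205.0738944
Rounded to 2 decimals: 205.07

205.07


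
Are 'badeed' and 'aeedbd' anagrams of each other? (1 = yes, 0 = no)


Sort characters of 'badeed': 'abddee'
Sort characters of 'aeedbd': 'abddee'
Sorted forms match -> they ARE anagrams
Result: 1

1


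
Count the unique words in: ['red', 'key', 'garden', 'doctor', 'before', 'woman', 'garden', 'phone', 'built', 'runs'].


Listing all tokens and tracking unique types:
  Token 1: 'red' -> NEW (unique so far: 1)
  Token 2: 'key' -> NEW (unique so far: 2)
  Token 3: 'garden' -> NEW (unique so far: 3)
  Token 4: 'doctor' -> NEW (unique so far: 4)
  Token 5: 'before' -> NEW (unique so far: 5)
  Token 6: 'woman' -> NEW (unique so far: 6)
  Token 7: 'garden' -> duplicate (unique so far: 6)
  Token 8: 'phone' -> NEW (unique so far: 7)
  Token 9: 'built' -> NEW (unique so far: 8)
  Token 10: 'runs' -> NEW (unique so far: 9)
Unique types: ('before', 'built', 'doctor', 'garden', 'key', 'phone', 'red', 'runs', 'woman')
Vocabulary size: 9

9


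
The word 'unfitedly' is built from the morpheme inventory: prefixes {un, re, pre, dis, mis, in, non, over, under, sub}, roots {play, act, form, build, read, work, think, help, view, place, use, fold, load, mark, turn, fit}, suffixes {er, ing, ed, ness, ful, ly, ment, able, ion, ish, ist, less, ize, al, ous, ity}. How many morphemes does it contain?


Segmenting 'unfitedly' against the inventory:
  'un' -> prefix (morpheme 1)
  'fit' -> root (morpheme 2)
  'ed' -> suffix (morpheme 3)
  'ly' -> suffix (morpheme 4)
Total morphemes: 4

4


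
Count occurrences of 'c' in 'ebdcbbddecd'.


Scanning 'ebdcbbddecd' for 'c':
  Position 3: 'c' -> MATCH (count: 1)
  Position 9: 'c' -> MATCH (count: 2)
Total occurrences of 'c': 2

2


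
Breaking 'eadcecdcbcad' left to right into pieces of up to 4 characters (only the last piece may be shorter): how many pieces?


'eadcecdcbcad' has 12 characters.
Chunking with max size 4:
  Chunk 1: 'eadc' (positions 0-3)
  Chunk 2: 'ecdc' (positions 4-7)
  Chunk 3: 'bcad' (positions 8-11)
Total chunks: ceil(12 / 4) = 3

3


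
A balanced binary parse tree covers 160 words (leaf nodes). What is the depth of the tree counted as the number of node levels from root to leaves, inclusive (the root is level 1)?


In a balanced binary tree with n leaves the deepest leaf is ceil(log2(n)) edges below the root,
so counting node levels inclusive of root and leaves gives ceil(log2(n)) + 1 levels.
log2(160) = 7.3219
ceil(7.3219) = 8
levels = 8 + 1 = 9

9


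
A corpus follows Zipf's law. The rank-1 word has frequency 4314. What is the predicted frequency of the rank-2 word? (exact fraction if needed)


Zipf's law: freq(rank) = f1 / rank
f1 = 4314, rank = 2
freq = 4314 / 2
= 2157

2157


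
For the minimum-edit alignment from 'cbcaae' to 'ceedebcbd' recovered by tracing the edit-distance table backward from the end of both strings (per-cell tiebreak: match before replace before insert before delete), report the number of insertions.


Edit distance = 7. Backtracking from cell (6, 9) with preference match > replace > insert > delete,
then listing the resulting alignment 'cbcaae' -> 'ceedebcbd' left to right:
  Step 1: keep 'c'
  Step 2: insert 'e' [insertion #1]
  Step 3: insert 'e' [insertion #2]
  Step 4: insert 'd' [insertion #3]
  Step 5: insert 'e' [insertion #4]
  Step 6: keep 'b'
  Step 7: keep 'c'
  Step 8: delete 'a'
  Step 9: replace a->b
  Step 10: replace e->d
Total insertions: 4

4


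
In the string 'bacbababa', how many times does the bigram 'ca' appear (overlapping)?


Scanning 'bacbababa' for bigram 'ca':
  Position 0: 'ba' -> no
  Position 1: 'ac' -> no
  Position 2: 'cb' -> no
  Position 3: 'ba' -> no
  Position 4: 'ab' -> no
  Position 5: 'ba' -> no
  Position 6: 'ab' -> no
  Position 7: 'ba' -> no
Total matches: 0

0


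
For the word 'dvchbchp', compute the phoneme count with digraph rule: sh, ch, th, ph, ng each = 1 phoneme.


Parsing 'dvchbchp' greedily, digraphs first:
  'd' -> consonant phoneme (phonemes so far: 1)
  'v' -> consonant phoneme (phonemes so far: 2)
  'ch' -> digraph (1 consonant phoneme) (phonemes so far: 3)
  'b' -> consonant phoneme (phonemes so far: 4)
  'ch' -> digraph (1 consonant phoneme) (phonemes so far: 5)
  'p' -> consonant phoneme (phonemes so far: 6)
Total phonemes: 6

6


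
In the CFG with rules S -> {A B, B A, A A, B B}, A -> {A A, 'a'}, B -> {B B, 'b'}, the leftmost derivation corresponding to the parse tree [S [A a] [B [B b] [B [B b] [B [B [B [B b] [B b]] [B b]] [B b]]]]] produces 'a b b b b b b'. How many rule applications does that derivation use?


Every bracketed nonterminal node [X ...] in the tree is produced by exactly one rule application.
Reading the tree off as a leftmost derivation:
  Step 1: S  =>  A B   (applied S -> A B)
  Step 2: A B  =>  a B   (applied A -> a)
  Step 3: a B  =>  a B B   (applied B -> B B)
  Step 4: a B B  =>  a b B   (applied B -> b)
  Step 5: a b B  =>  a b B B   (applied B -> B B)
  Step 6: a b B B  =>  a b b B   (applied B -> b)
  Step 7: a b b B  =>  a b b B B   (applied B -> B B)
  Step 8: a b b B B  =>  a b b B B B   (applied B -> B B)
  Step 9: a b b B B B  =>  a b b B B B B   (applied B -> B B)
  Step 10: a b b B B B B  =>  a b b b B B B   (applied B -> b)
  Step 11: a b b b B B B  =>  a b b b b B B   (applied B -> b)
  Step 12: a b b b b B B  =>  a b b b b b B   (applied B -> b)
  Step 13: a b b b b b B  =>  a b b b b b b   (applied B -> b)
Final yield: a b b b b b b
Total rewrite steps: 13

13


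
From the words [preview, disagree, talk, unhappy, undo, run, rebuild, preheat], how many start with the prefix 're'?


Checking each word for prefix 're':
  'preview' -> no (count: 0)
  'disagree' -> no (count: 0)
  'talk' -> no (count: 0)
  'unhappy' -> no (count: 0)
  'undo' -> no (count: 0)
  'run' -> no (count: 0)
  'rebuild' -> YES, starts with 're' (count: 1)
  'preheat' -> no (count: 1)
Total with prefix 're': 1

1


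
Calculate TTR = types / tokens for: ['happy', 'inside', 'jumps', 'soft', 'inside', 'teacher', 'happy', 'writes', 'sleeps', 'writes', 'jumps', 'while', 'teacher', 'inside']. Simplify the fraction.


Tokens: 14
Unique types: ('happy', 'inside', 'jumps', 'sleeps', 'soft', 'teacher', 'while', 'writes') = 8
TTR = 8/14
Simplify: divide both by 2 -> 4/7
TTR = 4/7

4/7


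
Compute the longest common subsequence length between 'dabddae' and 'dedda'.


DP table for LCS of 'dabddae' and 'dedda':
       d  e  d  d  a
    0  0  0  0  0  0
  d 0  1  1  1  1  1
  a 0  1  1  1  1  2
  b 0  1  1  1  1  2
  d 0  1  1  2  2  2
  d 0  1  1  2  3  3
  a 0  1  1  2  3  4
  e 0  1  2  2  3  4
LCS: 'ddda'
LCS length = 4

4


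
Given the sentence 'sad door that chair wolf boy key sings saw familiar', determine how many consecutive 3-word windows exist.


Word trigrams from [10] words:
  Trigram 1: (sad door that)
  Trigram 2: (door that chair)
  Trigram 3: (that chair wolf)
  Trigram 4: (chair wolf boy)
  Trigram 5: (wolf boy key)
  Trigram 6: (boy key sings)
  Trigram 7: (key sings saw)
  Trigram 8: (sings saw familiar)
Total word trigrams: 10 - 2 = 8

8


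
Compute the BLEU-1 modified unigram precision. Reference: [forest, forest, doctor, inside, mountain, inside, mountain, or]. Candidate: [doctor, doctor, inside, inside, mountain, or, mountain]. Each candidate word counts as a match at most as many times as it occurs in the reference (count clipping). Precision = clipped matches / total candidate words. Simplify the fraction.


Reference word counts: {'doctor': 1, 'forest': 2, 'inside': 2, 'mountain': 2, 'or': 1}
Checking each candidate word (with clipping):
  'doctor' -> in reference (ref count 1, used 1/1) -> match (matches: 1)
  'doctor' -> ref count 1 already used up (1/1) -> clipped, no match (matches: 1)
  'inside' -> in reference (ref count 2, used 1/2) -> match (matches: 2)
  'inside' -> in reference (ref count 2, used 2/2) -> match (matches: 3)
  'mountain' -> in reference (ref count 2, used 1/2) -> match (matches: 4)
  'or' -> in reference (ref count 1, used 1/1) -> match (matches: 5)
  'mountain' -> in reference (ref count 2, used 2/2) -> match (matches: 6)
Clipped matches: 6, Candidate length: 7
Precision = 6/7

6/7


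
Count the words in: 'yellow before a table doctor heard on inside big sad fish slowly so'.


Counting words by splitting on spaces:
  Word 1: 'yellow'
  Word 2: 'before'
  Word 3: 'a'
  Word 4: 'table'
  Word 5: 'doctor'
  Word 6: 'heard'
  Word 7: 'on'
  Word 8: 'inside'
  Word 9: 'big'
  Word 10: 'sad'
  Word 11: 'fish'
  Word 12: 'slowly'
  Word 13: 'so'
Total words: 13

13


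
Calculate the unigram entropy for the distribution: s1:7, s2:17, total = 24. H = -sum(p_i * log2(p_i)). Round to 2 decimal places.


Computing entropy H = -sum(p_i * log2(p_i)):
  s1: p = 7/24 = 0.2917, -p*log2(p) = 0.5185
  s2: p = 17/24 = 0.7083, -p*log2(p) = 0.3524
H = sum of terms = 0.8709
Rounded to 2 decimals: 0.87

0.87


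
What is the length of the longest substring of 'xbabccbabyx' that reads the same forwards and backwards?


Scanning 'xbabccbabyx' for palindromic substrings.
Substring at positions 1-8: 'babccbab'.
Check: reverse('babccbab') = 'babccbab' -> palindrome confirmed.
Neighbouring characters ('x' / 'y') break symmetry, so it cannot extend further.
No longer palindromic substring exists; longest length = 8

8


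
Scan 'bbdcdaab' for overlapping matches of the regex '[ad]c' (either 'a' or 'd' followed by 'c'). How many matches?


Pattern: [ad]c means either 'a' or 'd' followed by 'c'.
Scanning 'bbdcdaab' position-by-position:
  Pos 0: window 'bb' -> no
  Pos 1: window 'bd' -> no
  Pos 2: window 'dc' -> MATCH
  Pos 3: window 'cd' -> no
  Pos 4: window 'da' -> no
  Pos 5: window 'aa' -> no
  Pos 6: window 'ab' -> no
  Pos 7: window 'b' -> no
Total matches: 1

1


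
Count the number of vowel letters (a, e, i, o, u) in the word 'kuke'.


Scanning each character of 'kuke':
  Position 1: 'k' -> consonant (running count: 0)
  Position 2: 'u' -> vowel (running count: 1)
  Position 3: 'k' -> consonant (running count: 1)
  Position 4: 'e' -> vowel (running count: 2)
Total vowels: 2

2


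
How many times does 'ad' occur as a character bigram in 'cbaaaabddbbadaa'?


Scanning 'cbaaaabddbbadaa' for bigram 'ad':
  Position 0: 'cb' -> no
  Position 1: 'ba' -> no
  Position 2: 'aa' -> no
  Position 3: 'aa' -> no
  Position 4: 'aa' -> no
  Position 5: 'ab' -> no
  Position 6: 'bd' -> no
  Position 7: 'dd' -> no
  Position 8: 'db' -> no
  Position 9: 'bb' -> no
  Position 10: 'ba' -> no
  Position 11: 'ad' -> MATCH
  Position 12: 'da' -> no
  Position 13: 'aa' -> no
Total matches: 1

1


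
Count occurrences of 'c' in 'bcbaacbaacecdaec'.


Scanning 'bcbaacbaacecdaec' for 'c':
  Position 1: 'c' -> MATCH (count: 1)
  Position 5: 'c' -> MATCH (count: 2)
  Position 9: 'c' -> MATCH (count: 3)
  Position 11: 'c' -> MATCH (count: 4)
  Position 15: 'c' -> MATCH (count: 5)
Total occurrences of 'c': 5

5


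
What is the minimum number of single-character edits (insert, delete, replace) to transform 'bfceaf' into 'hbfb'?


Building DP table for s1='bfceaf' (len 6) and s2='hbfb' (len 4):
       h  b  f  b
    0  1  2  3  4
  b 1  1  1  2  3
  f 2  2  2  1  2
  c 3  3  3  2  2
  e 4  4  4  3  3
  a 5  5  5  4  4
  f 6  6  6  5  5
Edit distance = dp[6][4] = 5

5


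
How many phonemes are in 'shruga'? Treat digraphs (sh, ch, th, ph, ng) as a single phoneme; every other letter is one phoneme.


Parsing 'shruga' greedily, digraphs first:
  'sh' -> digraph (1 consonant phoneme) (phonemes so far: 1)
  'r' -> consonant phoneme (phonemes so far: 2)
  'u' -> vowel phoneme (phonemes so far: 3)
  'g' -> consonant phoneme (phonemes so far: 4)
  'a' -> vowel phoneme (phonemes so far: 5)
Total phonemes: 5

5


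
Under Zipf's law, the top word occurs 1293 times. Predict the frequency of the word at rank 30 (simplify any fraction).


Zipf's law: freq(rank) = f1 / rank
f1 = 1293, rank = 30
freq = 1293 / 30
GCD(1293, 30) = 3
Simplified: 431/10

431/10


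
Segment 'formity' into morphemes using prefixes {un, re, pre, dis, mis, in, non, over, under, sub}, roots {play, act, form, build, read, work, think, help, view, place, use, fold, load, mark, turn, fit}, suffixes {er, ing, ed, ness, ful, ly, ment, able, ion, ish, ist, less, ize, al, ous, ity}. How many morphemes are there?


Segmenting 'formity' against the inventory:
  'form' -> root (morpheme 1)
  'ity' -> suffix (morpheme 2)
Total morphemes: 2

2


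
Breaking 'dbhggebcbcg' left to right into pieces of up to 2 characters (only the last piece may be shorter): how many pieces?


'dbhggebcbcg' has 11 characters.
Chunking with max size 2:
  Chunk 1: 'db' (positions 0-1)
  Chunk 2: 'hg' (positions 2-3)
  Chunk 3: 'ge' (positions 4-5)
  Chunk 4: 'bc' (positions 6-7)
  Chunk 5: 'bc' (positions 8-9)
  Chunk 6: 'g' (positions 10-10)
Total chunks: ceil(11 / 2) = 6

6


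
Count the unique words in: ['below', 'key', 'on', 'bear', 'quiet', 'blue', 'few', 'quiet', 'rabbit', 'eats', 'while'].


Listing all tokens and tracking unique types:
  Token 1: 'below' -> NEW (unique so far: 1)
  Token 2: 'key' -> NEW (unique so far: 2)
  Token 3: 'on' -> NEW (unique so far: 3)
  Token 4: 'bear' -> NEW (unique so far: 4)
  Token 5: 'quiet' -> NEW (unique so far: 5)
  Token 6: 'blue' -> NEW (unique so far: 6)
  Token 7: 'few' -> NEW (unique so far: 7)
  Token 8: 'quiet' -> duplicate (unique so far: 7)
  Token 9: 'rabbit' -> NEW (unique so far: 8)
  Token 10: 'eats' -> NEW (unique so far: 9)
  Token 11: 'while' -> NEW (unique so far: 10)
Unique types: ('bear', 'below', 'blue', 'eats', 'few', 'key', 'on', 'quiet', 'rabbit', 'while')
Vocabulary size: 10

10


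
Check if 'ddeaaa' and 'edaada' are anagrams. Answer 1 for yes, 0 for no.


Sort characters of 'ddeaaa': 'aaadde'
Sort characters of 'edaada': 'aaadde'
Sorted forms match -> they ARE anagrams
Result: 1

1


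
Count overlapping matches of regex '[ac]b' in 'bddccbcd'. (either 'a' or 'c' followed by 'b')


Pattern: [ac]b means either 'a' or 'c' followed by 'b'.
Scanning 'bddccbcd' position-by-position:
  Pos 0: window 'bd' -> no
  Pos 1: window 'dd' -> no
  Pos 2: window 'dc' -> no
  Pos 3: window 'cc' -> no
  Pos 4: window 'cb' -> MATCH
  Pos 5: window 'bc' -> no
  Pos 6: window 'cd' -> no
  Pos 7: window 'd' -> no
Total matches: 1

1


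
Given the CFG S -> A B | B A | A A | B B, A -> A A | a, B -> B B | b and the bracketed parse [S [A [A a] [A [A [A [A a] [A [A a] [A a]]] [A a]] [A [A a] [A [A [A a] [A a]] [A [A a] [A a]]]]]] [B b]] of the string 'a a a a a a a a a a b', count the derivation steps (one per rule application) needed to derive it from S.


Every bracketed nonterminal node [X ...] in the tree is produced by exactly one rule application.
Reading the tree off as a leftmost derivation:
  Step 1: S  =>  A B   (applied S -> A B)
  Step 2: A B  =>  A A B   (applied A -> A A)
  Step 3: A A B  =>  a A B   (applied A -> a)
  Step 4: a A B  =>  a A A B   (applied A -> A A)
  Step 5: a A A B  =>  a A A A B   (applied A -> A A)
  Step 6: a A A A B  =>  a A A A A B   (applied A -> A A)
  Step 7: a A A A A B  =>  a a A A A B   (applied A -> a)
  Step 8: a a A A A B  =>  a a A A A A B   (applied A -> A A)
  Step 9: a a A A A A B  =>  a a a A A A B   (applied A -> a)
  Step 10: a a a A A A B  =>  a a a a A A B   (applied A -> a)
  Step 11: a a a a A A B  =>  a a a a a A B   (applied A -> a)
  Step 12: a a a a a A B  =>  a a a a a A A B   (applied A -> A A)
  Step 13: a a a a a A A B  =>  a a a a a a A B   (applied A -> a)
  Step 14: a a a a a a A B  =>  a a a a a a A A B   (applied A -> A A)
  Step 15: a a a a a a A A B  =>  a a a a a a A A A B   (applied A -> A A)
  Step 16: a a a a a a A A A B  =>  a a a a a a a A A B   (applied A -> a)
  Step 17: a a a a a a a A A B  =>  a a a a a a a a A B   (applied A -> a)
  Step 18: a a a a a a a a A B  =>  a a a a a a a a A A B   (applied A -> A A)
  Step 19: a a a a a a a a A A B  =>  a a a a a a a a a A B   (applied A -> a)
  Step 20: a a a a a a a a a A B  =>  a a a a a a a a a a B   (applied A -> a)
  Step 21: a a a a a a a a a a B  =>  a a a a a a a a a a b   (applied B -> b)
Final yield: a a a a a a a a a a b
Total rewrite steps: 21

21


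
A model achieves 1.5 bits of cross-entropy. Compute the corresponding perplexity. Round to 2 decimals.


Perplexity formula: PP = 2^H
H = 1.5
PP = 2^1.5
Decompose: 2^1.5 = 2^1 * 2^0.5 = 2^1 * sqrt(2)
2^1 = 2, sqrt(2) ~ 1.4142136
PP ~ 2 * 1.4142136 = 2.8284272
Rounded to 2 decimals: 2.83

2.83


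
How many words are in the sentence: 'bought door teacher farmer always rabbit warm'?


Counting words by splitting on spaces:
  Word 1: 'bought'
  Word 2: 'door'
  Word 3: 'teacher'
  Word 4: 'farmer'
  Word 5: 'always'
  Word 6: 'rabbit'
  Word 7: 'warm'
Total words: 7

7


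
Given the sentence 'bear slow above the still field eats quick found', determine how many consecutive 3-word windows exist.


Word trigrams from [9] words:
  Trigram 1: (bear slow above)
  Trigram 2: (slow above the)
  Trigram 3: (above the still)
  Trigram 4: (the still field)
  Trigram 5: (still field eats)
  Trigram 6: (field eats quick)
  Trigram 7: (eats quick found)
Total word trigrams: 9 - 2 = 7

7


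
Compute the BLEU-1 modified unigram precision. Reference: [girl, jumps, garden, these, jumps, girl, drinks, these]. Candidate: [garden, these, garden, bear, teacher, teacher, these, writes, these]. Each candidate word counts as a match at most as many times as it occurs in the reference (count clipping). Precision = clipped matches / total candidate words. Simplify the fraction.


Reference word counts: {'drinks': 1, 'garden': 1, 'girl': 2, 'jumps': 2, 'these': 2}
Checking each candidate word (with clipping):
  'garden' -> in reference (ref count 1, used 1/1) -> match (matches: 1)
  'these' -> in reference (ref count 2, used 1/2) -> match (matches: 2)
  'garden' -> ref count 1 already used up (1/1) -> clipped, no match (matches: 2)
  'bear' -> not in reference -> no match (matches: 2)
  'teacher' -> not in reference -> no match (matches: 2)
  'teacher' -> not in reference -> no match (matches: 2)
  'these' -> in reference (ref count 2, used 2/2) -> match (matches: 3)
  'writes' -> not in reference -> no match (matches: 3)
  'these' -> ref count 2 already used up (2/2) -> clipped, no match (matches: 3)
Clipped matches: 3, Candidate length: 9
Precision = 3/9 = 1/3

1/3


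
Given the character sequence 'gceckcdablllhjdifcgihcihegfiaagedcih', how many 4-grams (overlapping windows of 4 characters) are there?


String 'gceckcdablllhjdifcgihcihegfiaagedcih' has length L = 36.
Number of overlapping n-grams = L - n + 1
Substituting: 36 - 4 + 1 = 33

33


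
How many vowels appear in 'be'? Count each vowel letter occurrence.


Scanning each character of 'be':
  Position 1: 'b' -> consonant (running count: 0)
  Position 2: 'e' -> vowel (running count: 1)
Total vowels: 1

1


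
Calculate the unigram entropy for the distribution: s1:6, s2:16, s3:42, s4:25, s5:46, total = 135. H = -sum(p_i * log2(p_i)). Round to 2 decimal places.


Computing entropy H = -sum(p_i * log2(p_i)):
  s1: p = 6/135 = 0.0444, -p*log2(p) = 0.1996
  s2: p = 16/135 = 0.1185, -p*log2(p) = 0.3647
  s3: p = 42/135 = 0.3111, -p*log2(p) = 0.5241
  s4: p = 25/135 = 0.1852, -p*log2(p) = 0.4505
  s5: p = 46/135 = 0.3407, -p*log2(p) = 0.5293
H = sum of terms = 2.0682
Rounded to 2 decimals: 2.07

2.07


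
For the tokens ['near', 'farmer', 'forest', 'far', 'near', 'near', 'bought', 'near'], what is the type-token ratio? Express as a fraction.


Tokens: 8
Unique types: ('bought', 'far', 'farmer', 'forest', 'near') = 5
TTR = 5/8
Already in lowest terms.

5/8


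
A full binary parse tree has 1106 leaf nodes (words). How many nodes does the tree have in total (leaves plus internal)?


Leaf nodes (terminals): 1106
Internal nodes = n - 1 = 1106 - 1 = 1105
Total = leaves + internal = 1106 + 1105 = 2211

2211


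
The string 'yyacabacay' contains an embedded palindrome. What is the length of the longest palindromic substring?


Scanning 'yyacabacay' for palindromic substrings.
Substring at positions 1-9: 'yacabacay'.
Check: reverse('yacabacay') = 'yacabacay' -> palindrome confirmed.
Neighbouring characters ('y' / '-') break symmetry, so it cannot extend further.
No longer palindromic substring exists; longest length = 9

9


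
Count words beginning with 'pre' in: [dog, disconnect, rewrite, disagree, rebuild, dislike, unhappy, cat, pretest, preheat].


Checking each word for prefix 'pre':
  'dog' -> no (count: 0)
  'disconnect' -> no (count: 0)
  'rewrite' -> no (count: 0)
  'disagree' -> no (count: 0)
  'rebuild' -> no (count: 0)
  'dislike' -> no (count: 0)
  'unhappy' -> no (count: 0)
  'cat' -> no (count: 0)
  'pretest' -> YES, starts with 'pre' (count: 1)
  'preheat' -> YES, starts with 'pre' (count: 2)
Total with prefix 'pre': 2

2


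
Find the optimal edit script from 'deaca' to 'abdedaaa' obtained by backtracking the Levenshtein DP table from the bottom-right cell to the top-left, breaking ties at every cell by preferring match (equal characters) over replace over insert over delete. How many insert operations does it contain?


Edit distance = 4. Backtracking from cell (5, 8) with preference match > replace > insert > delete,
then listing the resulting alignment 'deaca' -> 'abdedaaa' left to right:
  Step 1: insert 'a' [insertion #1]
  Step 2: insert 'b' [insertion #2]
  Step 3: keep 'd'
  Step 4: keep 'e'
  Step 5: insert 'd' [insertion #3]
  Step 6: keep 'a'
  Step 7: replace c->a
  Step 8: keep 'a'
Total insertions: 3

3
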